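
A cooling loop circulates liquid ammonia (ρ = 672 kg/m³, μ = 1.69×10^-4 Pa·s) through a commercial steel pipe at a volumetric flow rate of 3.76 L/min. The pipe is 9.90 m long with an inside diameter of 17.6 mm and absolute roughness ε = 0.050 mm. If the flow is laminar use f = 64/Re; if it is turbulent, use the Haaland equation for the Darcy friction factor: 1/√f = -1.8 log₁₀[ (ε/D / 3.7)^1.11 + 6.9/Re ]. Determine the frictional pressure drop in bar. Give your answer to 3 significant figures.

ΔP ≈ 0.00394 bar

Q = 3.76 L/min = 3.76/60000 = 6.267e-05 m³/s.
Cross-sectional area A = πD²/4 = π(0.0176)²/4 = 0.0002433 m²; mean velocity V = Q/A = 6.267e-05/0.0002433 = 0.2576 m/s.
Reynolds number Re = ρVD/μ = 672 · 0.2576 · 0.0176 / 0.000169 = 1.803e+04.
Re > 4000 → turbulent. Relative roughness ε/D = 5e-05/0.0176 = 0.00284. Haaland: 1/√f = -1.8 log₁₀[(0.00284/3.7)^1.11 + 6.9/1.803e+04] = -1.8 log₁₀[0.000349 + 0.000383] = 5.644, so f = 0.03139.
Darcy-Weisbach: ΔP = f(L/D)(ρV²/2) = 0.03139·(9.9/0.0176)·(672·0.2576²/2) = 0.03139·562.5·22.29 = 393.6 Pa.
ΔP = 393.6 Pa = 0.00394 bar.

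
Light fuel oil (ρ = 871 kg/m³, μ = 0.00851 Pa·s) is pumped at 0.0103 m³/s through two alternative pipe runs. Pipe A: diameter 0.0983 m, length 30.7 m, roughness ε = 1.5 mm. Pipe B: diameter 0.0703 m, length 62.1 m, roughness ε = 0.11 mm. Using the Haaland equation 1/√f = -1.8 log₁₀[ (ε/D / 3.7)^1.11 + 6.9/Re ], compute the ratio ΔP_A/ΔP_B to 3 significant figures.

Pipe A: V = Q/A = 0.0103/0.007589 = 1.357 m/s; Re = 1.365e+04; ε/D = 0.0153; Haaland → f = 0.04713; ΔP_A = f(L/D)(ρV²/2) = 1.181e+04 Pa.
Pipe B: V = Q/A = 0.0103/0.003882 = 2.654 m/s; Re = 1.909e+04; ε/D = 0.00156; Haaland → f = 0.02893; ΔP_B = f(L/D)(ρV²/2) = 7.836e+04 Pa.
ΔP_A/ΔP_B = 1.181e+04/7.836e+04 = 0.151.

ΔP_A/ΔP_B ≈ 0.151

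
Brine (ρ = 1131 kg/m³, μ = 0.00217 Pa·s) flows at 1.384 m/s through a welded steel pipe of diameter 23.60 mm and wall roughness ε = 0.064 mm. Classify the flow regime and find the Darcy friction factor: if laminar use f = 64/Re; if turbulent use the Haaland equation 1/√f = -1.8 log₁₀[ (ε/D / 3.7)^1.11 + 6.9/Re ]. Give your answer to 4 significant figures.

f ≈ 0.03145

Re = ρVD/μ = 1131·1.384·0.0236/0.00217 = 1.702e+04.
Re > 4000 → turbulent. ε/D = 6.4e-05/0.0236 = 0.00271; Haaland: 1/√f = -1.8 log₁₀[0.000331 + 0.000405] = 5.639, so f = 0.03145.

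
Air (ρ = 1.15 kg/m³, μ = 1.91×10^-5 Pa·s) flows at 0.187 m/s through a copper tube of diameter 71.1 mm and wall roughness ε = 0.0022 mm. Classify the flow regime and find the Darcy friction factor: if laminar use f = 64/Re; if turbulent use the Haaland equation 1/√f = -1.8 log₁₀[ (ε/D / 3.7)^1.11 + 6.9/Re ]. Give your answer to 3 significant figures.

Re = ρVD/μ = 1.15·0.187·0.0711/1.91e-05 = 800.5.
Re < 2300 → laminar, so f = 64/Re = 0.07995 (roughness is irrelevant in laminar flow).

f ≈ 0.0799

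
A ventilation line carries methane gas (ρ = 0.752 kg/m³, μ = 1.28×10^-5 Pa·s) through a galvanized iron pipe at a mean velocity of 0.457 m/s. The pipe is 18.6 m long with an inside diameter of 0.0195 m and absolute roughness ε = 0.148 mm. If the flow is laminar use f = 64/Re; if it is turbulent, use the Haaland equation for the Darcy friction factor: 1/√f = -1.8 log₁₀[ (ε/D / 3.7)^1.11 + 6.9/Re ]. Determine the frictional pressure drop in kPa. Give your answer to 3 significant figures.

ΔP ≈ 0.00916 kPa

Reynolds number Re = ρVD/μ = 0.752 · 0.457 · 0.0195 / 1.28e-05 = 523.6.
Re < 2300 → laminar flow, so f = 64/Re = 64/523.6 = 0.1222 (the turbulent correlation is not needed).
Darcy-Weisbach: ΔP = f(L/D)(ρV²/2) = 0.1222·(18.6/0.0195)·(0.752·0.457²/2) = 0.1222·953.8·0.07853 = 9.156 Pa.
ΔP = 9.156 Pa = 0.00916 kPa.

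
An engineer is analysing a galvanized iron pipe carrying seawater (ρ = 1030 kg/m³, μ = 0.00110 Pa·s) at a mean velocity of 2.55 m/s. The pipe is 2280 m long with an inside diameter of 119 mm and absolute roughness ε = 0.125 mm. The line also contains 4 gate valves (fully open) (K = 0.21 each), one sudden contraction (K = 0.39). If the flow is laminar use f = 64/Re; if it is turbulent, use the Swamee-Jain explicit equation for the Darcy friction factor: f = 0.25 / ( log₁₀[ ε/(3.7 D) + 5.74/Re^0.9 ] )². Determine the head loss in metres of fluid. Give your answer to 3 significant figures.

Reynolds number Re = ρVD/μ = 1030 · 2.55 · 0.119 / 0.0011 = 2.841e+05.
Re > 4000 → turbulent. Relative roughness ε/D = 0.000125/0.119 = 0.00105. Swamee-Jain: f = 0.25/(log₁₀[0.00105/3.7 + 5.74/2.841e+05^0.9])² = 0.25/(log₁₀[0.000284 + 7.09e-05])² = 0.25/(-3.45)² = 0.021.
Total minor-loss coefficient ΣK = 4·0.21 + 1·0.39 = 1.23.
ΔP = [f·L/D + ΣK]·(ρV²/2) = [0.021·2280/0.119 + 1.23]·(1030·2.55²/2) = [402.4 + 1.23]·3349 = 1.352e+06 Pa.
Head loss h_f = ΔP/(ρg) = 1.352e+06/(1030·9.81) = 134 m.

h_f ≈ 134 m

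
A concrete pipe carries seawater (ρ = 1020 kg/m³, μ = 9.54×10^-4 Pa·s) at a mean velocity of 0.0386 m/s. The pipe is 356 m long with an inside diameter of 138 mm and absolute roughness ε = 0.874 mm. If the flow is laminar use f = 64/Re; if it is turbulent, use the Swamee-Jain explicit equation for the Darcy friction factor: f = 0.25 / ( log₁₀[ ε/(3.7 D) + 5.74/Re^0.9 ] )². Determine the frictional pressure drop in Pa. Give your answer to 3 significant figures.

ΔP ≈ 86.0 Pa

Reynolds number Re = ρVD/μ = 1020 · 0.0386 · 0.138 / 0.000954 = 5695.
Re > 4000 → turbulent. Relative roughness ε/D = 0.000874/0.138 = 0.00633. Swamee-Jain: f = 0.25/(log₁₀[0.00633/3.7 + 5.74/5695^0.9])² = 0.25/(log₁₀[0.00171 + 0.00239])² = 0.25/(-2.387)² = 0.04389.
Darcy-Weisbach: ΔP = f(L/D)(ρV²/2) = 0.04389·(356/0.138)·(1020·0.0386²/2) = 0.04389·2580·0.7599 = 86.03 Pa.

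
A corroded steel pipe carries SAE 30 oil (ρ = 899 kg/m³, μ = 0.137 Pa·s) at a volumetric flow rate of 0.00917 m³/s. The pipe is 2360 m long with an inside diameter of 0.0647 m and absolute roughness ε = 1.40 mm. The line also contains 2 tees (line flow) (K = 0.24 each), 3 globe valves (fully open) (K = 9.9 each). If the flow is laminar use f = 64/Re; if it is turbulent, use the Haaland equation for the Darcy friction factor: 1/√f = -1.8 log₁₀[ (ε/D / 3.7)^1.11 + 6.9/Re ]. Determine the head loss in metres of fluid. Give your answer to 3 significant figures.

h_f ≈ 794 m

Cross-sectional area A = πD²/4 = π(0.0647)²/4 = 0.003288 m²; mean velocity V = Q/A = 0.00917/0.003288 = 2.789 m/s.
Reynolds number Re = ρVD/μ = 899 · 2.789 · 0.0647 / 0.137 = 1184.
Re < 2300 → laminar flow, so f = 64/Re = 64/1184 = 0.05405 (the turbulent correlation is not needed).
Total minor-loss coefficient ΣK = 2·0.24 + 3·9.9 = 30.2.
ΔP = [f·L/D + ΣK]·(ρV²/2) = [0.05405·2360/0.0647 + 30.2]·(899·2.789²/2) = [1971 + 30.2]·3497 = 6.999e+06 Pa.
Head loss h_f = ΔP/(ρg) = 6.999e+06/(899·9.81) = 794 m.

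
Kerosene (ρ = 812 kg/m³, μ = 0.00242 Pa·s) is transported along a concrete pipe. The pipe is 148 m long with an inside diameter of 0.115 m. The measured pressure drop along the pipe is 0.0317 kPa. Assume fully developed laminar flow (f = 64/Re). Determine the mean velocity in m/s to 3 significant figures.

For laminar flow, f = 64/Re with Re = ρVD/μ, so Darcy-Weisbach reduces to ΔP = 32μLV/D². Solving for V: V = ΔP·D²/(32μL) = 31.7·(0.115)²/(32·0.00242·148) = 0.03658 m/s.
Check: Re = ρVD/μ = 812·0.03658·0.115/0.00242 = 1411 < 2300, so the laminar assumption holds.

V ≈ 0.0366 m/s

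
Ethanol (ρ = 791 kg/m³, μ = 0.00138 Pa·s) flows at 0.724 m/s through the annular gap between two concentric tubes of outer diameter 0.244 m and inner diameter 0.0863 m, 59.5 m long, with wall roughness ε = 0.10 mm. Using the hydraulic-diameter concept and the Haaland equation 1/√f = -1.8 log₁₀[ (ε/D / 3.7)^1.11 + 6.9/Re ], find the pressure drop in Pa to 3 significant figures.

ΔP ≈ 1700 Pa

Hydraulic diameter D_h = 4A/P = D_o - D_i = 0.244 - 0.0863 = 0.1577 m.
Re = ρVD_h/μ = 791·0.724·0.1577/0.00138 = 6.544e+04.
ε/D_h = 0.0001/0.1577 = 0.000634; Haaland gives 1/√f = -1.8 log₁₀[6.6e-05+0.000105] = 6.779, so f = 0.02176.
ΔP = f(L/D_h)(ρV²/2) = 0.02176·59.5/0.1577·207.3 = 1702 Pa.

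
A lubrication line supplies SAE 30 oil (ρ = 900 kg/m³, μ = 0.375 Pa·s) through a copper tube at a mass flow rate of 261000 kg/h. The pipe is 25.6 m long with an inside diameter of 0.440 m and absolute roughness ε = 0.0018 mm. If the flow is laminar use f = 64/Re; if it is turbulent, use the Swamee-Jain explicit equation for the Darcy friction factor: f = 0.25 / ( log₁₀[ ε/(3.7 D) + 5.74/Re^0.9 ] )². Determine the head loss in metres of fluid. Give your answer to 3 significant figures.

ṁ = 261000 kg/h = 261000/3600 = 72.5 kg/s.
A = πD²/4 = π(0.44)²/4 = 0.1521 m²; mean velocity V = ṁ/(ρA) = 72.5/(900 · 0.1521) = 0.5298 m/s.
Reynolds number Re = ρVD/μ = 900 · 0.5298 · 0.44 / 0.375 = 559.5.
Re < 2300 → laminar flow, so f = 64/Re = 64/559.5 = 0.1144 (the turbulent correlation is not needed).
Darcy-Weisbach: ΔP = f(L/D)(ρV²/2) = 0.1144·(25.6/0.44)·(900·0.5298²/2) = 0.1144·58.18·126.3 = 840.7 Pa.
Head loss h_f = ΔP/(ρg) = 840.7/(900·9.81) = 0.0952 m.

h_f ≈ 0.0952 m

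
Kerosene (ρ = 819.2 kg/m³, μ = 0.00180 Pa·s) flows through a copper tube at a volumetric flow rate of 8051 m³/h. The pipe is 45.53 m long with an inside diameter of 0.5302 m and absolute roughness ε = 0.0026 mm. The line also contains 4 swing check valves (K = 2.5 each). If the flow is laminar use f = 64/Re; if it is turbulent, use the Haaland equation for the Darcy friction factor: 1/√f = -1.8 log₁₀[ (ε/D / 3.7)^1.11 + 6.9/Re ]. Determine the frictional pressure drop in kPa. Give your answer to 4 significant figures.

Q = 8051 m³/h = 8051/3600 = 2.236 m³/s.
Cross-sectional area A = πD²/4 = π(0.5302)²/4 = 0.2208 m²; mean velocity V = Q/A = 2.236/0.2208 = 10.13 m/s.
Reynolds number Re = ρVD/μ = 819.2 · 10.13 · 0.5302 / 0.0018 = 2.444e+06.
Re > 4000 → turbulent. Relative roughness ε/D = 2.6e-06/0.5302 = 4.9e-06. Haaland: 1/√f = -1.8 log₁₀[(4.9e-06/3.7)^1.11 + 6.9/2.444e+06] = -1.8 log₁₀[2.99e-07 + 2.82e-06] = 9.91, so f = 0.01018.
Total minor-loss coefficient ΣK = 4·2.5 = 10.
ΔP = [f·L/D + ΣK]·(ρV²/2) = [0.01018·45.53/0.5302 + 10]·(819.2·10.13²/2) = [0.8744 + 10]·4.203e+04 = 4.57e+05 Pa.
ΔP = 4.57e+05 Pa = 457.0 kPa.

ΔP ≈ 457.0 kPa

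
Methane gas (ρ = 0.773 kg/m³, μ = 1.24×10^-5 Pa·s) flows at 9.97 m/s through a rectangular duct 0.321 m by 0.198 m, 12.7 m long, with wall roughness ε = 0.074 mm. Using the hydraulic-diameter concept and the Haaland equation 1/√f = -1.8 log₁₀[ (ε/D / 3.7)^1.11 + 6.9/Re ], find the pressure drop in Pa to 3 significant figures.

Hydraulic diameter D_h = 4A/P = 4·(0.321·0.198)/(2·(0.321+0.198)) = 0.2542/1.038 = 0.2449 m.
Re = ρVD_h/μ = 0.773·9.97·0.2449/1.24e-05 = 1.522e+05.
ε/D_h = 7.4e-05/0.2449 = 0.000302; Haaland gives 1/√f = -1.8 log₁₀[2.9e-05+4.53e-05] = 7.432, so f = 0.0181.
ΔP = f(L/D_h)(ρV²/2) = 0.0181·12.7/0.2449·38.42 = 36.07 Pa.

ΔP ≈ 36.1 Pa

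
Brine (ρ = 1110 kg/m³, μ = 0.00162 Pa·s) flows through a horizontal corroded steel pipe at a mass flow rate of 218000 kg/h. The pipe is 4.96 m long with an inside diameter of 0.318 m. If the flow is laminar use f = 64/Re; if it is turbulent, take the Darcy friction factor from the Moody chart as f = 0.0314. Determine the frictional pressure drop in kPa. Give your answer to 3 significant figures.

ṁ = 218000 kg/h = 218000/3600 = 60.56 kg/s.
A = πD²/4 = π(0.318)²/4 = 0.07942 m²; mean velocity V = ṁ/(ρA) = 60.56/(1110 · 0.07942) = 0.6869 m/s.
Reynolds number Re = ρVD/μ = 1110 · 0.6869 · 0.318 / 0.00162 = 1.497e+05.
Re > 4000 → turbulent; use the Moody-chart value f = 0.0314.
Darcy-Weisbach: ΔP = f(L/D)(ρV²/2) = 0.0314·(4.96/0.318)·(1110·0.6869²/2) = 0.0314·15.6·261.9 = 128.2 Pa.
ΔP = 128.2 Pa = 0.128 kPa.

ΔP ≈ 0.128 kPa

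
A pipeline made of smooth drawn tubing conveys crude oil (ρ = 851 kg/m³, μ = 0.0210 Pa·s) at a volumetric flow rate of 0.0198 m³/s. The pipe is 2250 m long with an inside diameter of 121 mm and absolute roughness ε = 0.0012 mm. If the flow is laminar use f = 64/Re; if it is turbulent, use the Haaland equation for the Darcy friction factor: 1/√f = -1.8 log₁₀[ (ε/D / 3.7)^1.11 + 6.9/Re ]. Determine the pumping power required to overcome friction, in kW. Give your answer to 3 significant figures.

Cross-sectional area A = πD²/4 = π(0.121)²/4 = 0.0115 m²; mean velocity V = Q/A = 0.0198/0.0115 = 1.722 m/s.
Reynolds number Re = ρVD/μ = 851 · 1.722 · 0.121 / 0.021 = 8443.
Re > 4000 → turbulent. Relative roughness ε/D = 1.2e-06/0.121 = 9.92e-06. Haaland: 1/√f = -1.8 log₁₀[(9.92e-06/3.7)^1.11 + 6.9/8443] = -1.8 log₁₀[6.54e-07 + 0.000817] = 5.557, so f = 0.03238.
Darcy-Weisbach: ΔP = f(L/D)(ρV²/2) = 0.03238·(2250/0.121)·(851·1.722²/2) = 0.03238·1.86e+04·1262 = 7.596e+05 Pa.
Pumping power P = QΔP = 0.0198·7.596e+05 = 15040 W = 15.0 kW.

P ≈ 15.0 kW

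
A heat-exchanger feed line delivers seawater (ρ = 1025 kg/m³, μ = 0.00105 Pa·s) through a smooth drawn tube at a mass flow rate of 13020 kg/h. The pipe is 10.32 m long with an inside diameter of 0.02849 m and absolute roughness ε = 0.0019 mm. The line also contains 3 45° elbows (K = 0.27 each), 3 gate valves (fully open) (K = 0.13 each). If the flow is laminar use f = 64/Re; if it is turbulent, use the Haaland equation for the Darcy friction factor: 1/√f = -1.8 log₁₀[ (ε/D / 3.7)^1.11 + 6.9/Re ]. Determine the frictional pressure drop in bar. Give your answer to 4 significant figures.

ΔP ≈ 1.138 bar

ṁ = 13020 kg/h = 13020/3600 = 3.617 kg/s.
A = πD²/4 = π(0.02849)²/4 = 0.0006375 m²; mean velocity V = ṁ/(ρA) = 3.617/(1025 · 0.0006375) = 5.535 m/s.
Reynolds number Re = ρVD/μ = 1025 · 5.535 · 0.02849 / 0.00105 = 1.539e+05.
Re > 4000 → turbulent. Relative roughness ε/D = 1.9e-06/0.02849 = 6.67e-05. Haaland: 1/√f = -1.8 log₁₀[(6.67e-05/3.7)^1.11 + 6.9/1.539e+05] = -1.8 log₁₀[5.42e-06 + 4.48e-05] = 7.738, so f = 0.0167.
Total minor-loss coefficient ΣK = 3·0.27 + 3·0.13 = 1.2.
ΔP = [f·L/D + ΣK]·(ρV²/2) = [0.0167·10.32/0.02849 + 1.2]·(1025·5.535²/2) = [6.05 + 1.2]·1.57e+04 = 1.138e+05 Pa.
ΔP = 1.138e+05 Pa = 1.138 bar.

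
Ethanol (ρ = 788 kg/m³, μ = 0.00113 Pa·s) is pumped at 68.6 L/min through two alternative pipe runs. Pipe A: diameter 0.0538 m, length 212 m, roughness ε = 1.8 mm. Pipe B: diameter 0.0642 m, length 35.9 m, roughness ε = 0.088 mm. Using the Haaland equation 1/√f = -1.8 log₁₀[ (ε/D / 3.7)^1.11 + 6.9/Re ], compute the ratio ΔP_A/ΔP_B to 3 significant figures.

ΔP_A/ΔP_B ≈ 29.7

Pipe A: V = Q/A = 0.001143/0.002273 = 0.5029 m/s; Re = 1.887e+04; ε/D = 0.0335; Haaland → f = 0.06151; ΔP_A = f(L/D)(ρV²/2) = 2.416e+04 Pa.
Pipe B: V = Q/A = 0.001143/0.003237 = 0.3532 m/s; Re = 1.581e+04; ε/D = 0.00137; Haaland → f = 0.02962; ΔP_B = f(L/D)(ρV²/2) = 814.1 Pa.
ΔP_A/ΔP_B = 2.416e+04/814.1 = 29.7.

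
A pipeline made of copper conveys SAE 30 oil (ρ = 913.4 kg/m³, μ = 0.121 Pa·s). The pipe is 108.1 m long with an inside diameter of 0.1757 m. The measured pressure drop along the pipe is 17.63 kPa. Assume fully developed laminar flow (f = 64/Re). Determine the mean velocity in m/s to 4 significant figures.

For laminar flow, f = 64/Re with Re = ρVD/μ, so Darcy-Weisbach reduces to ΔP = 32μLV/D². Solving for V: V = ΔP·D²/(32μL) = 1.763e+04·(0.1757)²/(32·0.121·108.1) = 1.3 m/s.
Check: Re = ρVD/μ = 913.4·1.3·0.1757/0.121 = 1725 < 2300, so the laminar assumption holds.

V ≈ 1.300 m/s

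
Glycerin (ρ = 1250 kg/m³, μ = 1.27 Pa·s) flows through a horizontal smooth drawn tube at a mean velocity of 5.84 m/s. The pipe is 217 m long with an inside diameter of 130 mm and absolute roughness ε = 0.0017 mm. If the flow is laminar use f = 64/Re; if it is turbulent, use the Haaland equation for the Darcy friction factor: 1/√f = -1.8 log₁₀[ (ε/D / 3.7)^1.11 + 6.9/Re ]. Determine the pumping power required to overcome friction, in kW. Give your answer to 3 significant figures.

P ≈ 236 kW

Reynolds number Re = ρVD/μ = 1250 · 5.84 · 0.13 / 1.27 = 747.2.
Re < 2300 → laminar flow, so f = 64/Re = 64/747.2 = 0.08565 (the turbulent correlation is not needed).
Darcy-Weisbach: ΔP = f(L/D)(ρV²/2) = 0.08565·(217/0.13)·(1250·5.84²/2) = 0.08565·1669·2.132e+04 = 3.047e+06 Pa.
Q = V·A = 5.84·0.01327 = 0.07752 m³/s.
Pumping power P = QΔP = 0.07752·3.047e+06 = 236200 W = 236 kW.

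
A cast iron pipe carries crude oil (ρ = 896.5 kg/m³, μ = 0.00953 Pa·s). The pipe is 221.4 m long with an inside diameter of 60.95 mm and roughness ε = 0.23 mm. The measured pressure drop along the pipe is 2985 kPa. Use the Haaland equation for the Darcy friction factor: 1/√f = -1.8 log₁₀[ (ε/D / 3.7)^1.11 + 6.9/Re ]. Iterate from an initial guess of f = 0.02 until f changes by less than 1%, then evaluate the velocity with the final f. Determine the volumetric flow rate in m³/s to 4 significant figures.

Rearranging Darcy-Weisbach: V = √(2·ΔP·D/(f·L·ρ)). With ε/D = 0.00023/0.06095 = 0.00377, iterate starting from f = 0.02:
  f = 0.02 → V = √(2·2.985e+06·0.06095/(0.02·221.4·896.5)) = 9.574 m/s; Re = ρVD/μ = 5.489e+04; f → 0.02978
  f = 0.02978 → V = 7.846 m/s; Re = 4.498e+04; f → 0.03015
  f = 0.03015 → V = 7.798 m/s; Re = 4.471e+04; f → 0.03016
Converged (Δf/f < 1%). With the final f = 0.03016: V = √(2·2.985e+06·0.06095/(0.03016·221.4·896.5)) = 7.796 m/s.
Q = V·A = 7.796·(π/4·0.06095²) = 0.02275 m³/s = 0.02275 m³/s.

Q ≈ 0.02275 m³/s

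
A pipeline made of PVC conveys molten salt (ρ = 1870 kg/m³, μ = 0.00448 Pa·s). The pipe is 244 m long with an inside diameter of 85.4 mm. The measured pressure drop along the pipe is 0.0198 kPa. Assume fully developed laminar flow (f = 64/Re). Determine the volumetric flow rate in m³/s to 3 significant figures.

Q ≈ 2.36×10^-5 m³/s

For laminar flow, f = 64/Re with Re = ρVD/μ, so Darcy-Weisbach reduces to ΔP = 32μLV/D². Solving for V: V = ΔP·D²/(32μL) = 19.8·(0.0854)²/(32·0.00448·244) = 0.004128 m/s.
Check: Re = ρVD/μ = 1870·0.004128·0.0854/0.00448 = 147.2 < 2300, so the laminar assumption holds.
Q = V·A = 0.004128·(π/4·0.0854²) = 2.365e-05 m³/s = 2.36×10^-5 m³/s.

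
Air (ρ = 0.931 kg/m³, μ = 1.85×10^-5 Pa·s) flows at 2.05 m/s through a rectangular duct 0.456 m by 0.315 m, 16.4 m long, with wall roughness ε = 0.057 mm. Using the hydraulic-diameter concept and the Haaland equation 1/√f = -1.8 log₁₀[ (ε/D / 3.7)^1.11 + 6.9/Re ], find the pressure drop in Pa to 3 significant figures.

ΔP ≈ 1.93 Pa

Hydraulic diameter D_h = 4A/P = 4·(0.456·0.315)/(2·(0.456+0.315)) = 0.5746/1.542 = 0.3726 m.
Re = ρVD_h/μ = 0.931·2.05·0.3726/1.85e-05 = 3.844e+04.
ε/D_h = 5.7e-05/0.3726 = 0.000153; Haaland gives 1/√f = -1.8 log₁₀[1.36e-05+0.00018] = 6.686, so f = 0.02237.
ΔP = f(L/D_h)(ρV²/2) = 0.02237·16.4/0.3726·1.956 = 1.926 Pa.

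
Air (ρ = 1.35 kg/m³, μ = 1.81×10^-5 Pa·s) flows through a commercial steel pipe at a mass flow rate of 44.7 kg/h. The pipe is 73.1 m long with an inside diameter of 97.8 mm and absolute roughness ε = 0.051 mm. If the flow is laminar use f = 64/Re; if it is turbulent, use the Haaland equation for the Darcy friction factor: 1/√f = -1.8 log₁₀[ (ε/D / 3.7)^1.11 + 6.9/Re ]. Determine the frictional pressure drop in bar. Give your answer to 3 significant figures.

ṁ = 44.7 kg/h = 44.7/3600 = 0.01242 kg/s.
A = πD²/4 = π(0.0978)²/4 = 0.007512 m²; mean velocity V = ṁ/(ρA) = 0.01242/(1.35 · 0.007512) = 1.224 m/s.
Reynolds number Re = ρVD/μ = 1.35 · 1.224 · 0.0978 / 1.81e-05 = 8931.
Re > 4000 → turbulent. Relative roughness ε/D = 5.1e-05/0.0978 = 0.000521. Haaland: 1/√f = -1.8 log₁₀[(0.000521/3.7)^1.11 + 6.9/8931] = -1.8 log₁₀[5.31e-05 + 0.000773] = 5.55, so f = 0.03247.
Darcy-Weisbach: ΔP = f(L/D)(ρV²/2) = 0.03247·(73.1/0.0978)·(1.35·1.224²/2) = 0.03247·747.4·1.012 = 24.56 Pa.
ΔP = 24.56 Pa = 2.46×10^-4 bar.

ΔP ≈ 2.46×10^-4 bar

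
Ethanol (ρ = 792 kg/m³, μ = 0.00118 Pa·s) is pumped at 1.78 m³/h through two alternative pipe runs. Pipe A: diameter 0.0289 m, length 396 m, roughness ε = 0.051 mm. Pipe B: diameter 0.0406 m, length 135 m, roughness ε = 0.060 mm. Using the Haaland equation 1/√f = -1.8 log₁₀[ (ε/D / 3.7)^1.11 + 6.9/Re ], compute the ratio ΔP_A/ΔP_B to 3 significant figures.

Pipe A: V = Q/A = 0.0004944/0.000656 = 0.7538 m/s; Re = 1.462e+04; ε/D = 0.00176; Haaland → f = 0.03073; ΔP_A = f(L/D)(ρV²/2) = 9.474e+04 Pa.
Pipe B: V = Q/A = 0.0004944/0.001295 = 0.3819 m/s; Re = 1.041e+04; ε/D = 0.00148; Haaland → f = 0.03254; ΔP_B = f(L/D)(ρV²/2) = 6249 Pa.
ΔP_A/ΔP_B = 9.474e+04/6249 = 15.2.

ΔP_A/ΔP_B ≈ 15.2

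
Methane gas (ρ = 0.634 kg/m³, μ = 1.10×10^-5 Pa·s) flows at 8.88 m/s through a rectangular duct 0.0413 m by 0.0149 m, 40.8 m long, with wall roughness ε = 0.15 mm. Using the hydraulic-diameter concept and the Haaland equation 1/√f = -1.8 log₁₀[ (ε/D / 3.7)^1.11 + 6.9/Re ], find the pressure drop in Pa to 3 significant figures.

Hydraulic diameter D_h = 4A/P = 4·(0.0413·0.0149)/(2·(0.0413+0.0149)) = 0.002461/0.1124 = 0.0219 m.
Re = ρVD_h/μ = 0.634·8.88·0.0219/1.1e-05 = 1.121e+04.
ε/D_h = 0.00015/0.0219 = 0.00685; Haaland gives 1/√f = -1.8 log₁₀[0.000927+0.000616] = 5.061, so f = 0.03904.
ΔP = f(L/D_h)(ρV²/2) = 0.03904·40.8/0.0219·25 = 1818 Pa.

ΔP ≈ 1820 Pa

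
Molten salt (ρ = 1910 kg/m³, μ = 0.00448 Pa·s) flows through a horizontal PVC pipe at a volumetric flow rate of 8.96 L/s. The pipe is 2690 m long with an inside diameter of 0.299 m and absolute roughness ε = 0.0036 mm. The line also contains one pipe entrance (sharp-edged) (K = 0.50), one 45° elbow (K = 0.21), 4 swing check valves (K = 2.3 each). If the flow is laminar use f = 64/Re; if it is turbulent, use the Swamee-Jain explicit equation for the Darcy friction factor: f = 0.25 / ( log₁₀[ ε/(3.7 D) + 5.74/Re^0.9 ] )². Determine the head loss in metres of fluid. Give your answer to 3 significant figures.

h_f ≈ 0.212 m

Q = 8.96 L/s = 8.96/1000 = 0.00896 m³/s.
Cross-sectional area A = πD²/4 = π(0.299)²/4 = 0.07022 m²; mean velocity V = Q/A = 0.00896/0.07022 = 0.1276 m/s.
Reynolds number Re = ρVD/μ = 1910 · 0.1276 · 0.299 / 0.00448 = 1.627e+04.
Re > 4000 → turbulent. Relative roughness ε/D = 3.6e-06/0.299 = 1.2e-05. Swamee-Jain: f = 0.25/(log₁₀[1.2e-05/3.7 + 5.74/1.627e+04^0.9])² = 0.25/(log₁₀[3.25e-06 + 0.000931])² = 0.25/(-3.03)² = 0.02724.
Total minor-loss coefficient ΣK = 1·0.5 + 1·0.21 + 4·2.3 = 9.91.
ΔP = [f·L/D + ΣK]·(ρV²/2) = [0.02724·2690/0.299 + 9.91]·(1910·0.1276²/2) = [245 + 9.91]·15.55 = 3964 Pa.
Head loss h_f = ΔP/(ρg) = 3964/(1910·9.81) = 0.212 m.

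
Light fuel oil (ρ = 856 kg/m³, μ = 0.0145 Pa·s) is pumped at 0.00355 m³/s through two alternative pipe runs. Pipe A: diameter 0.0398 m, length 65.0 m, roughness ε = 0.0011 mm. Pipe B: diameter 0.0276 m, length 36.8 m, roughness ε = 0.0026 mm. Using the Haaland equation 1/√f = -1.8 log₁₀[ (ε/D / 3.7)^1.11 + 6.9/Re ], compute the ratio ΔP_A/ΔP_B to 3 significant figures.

ΔP_A/ΔP_B ≈ 0.313

Pipe A: V = Q/A = 0.00355/0.001244 = 2.853 m/s; Re = 6704; ε/D = 2.76e-05; Haaland → f = 0.0346; ΔP_A = f(L/D)(ρV²/2) = 1.969e+05 Pa.
Pipe B: V = Q/A = 0.00355/0.0005983 = 5.934 m/s; Re = 9668; ε/D = 9.42e-05; Haaland → f = 0.03127; ΔP_B = f(L/D)(ρV²/2) = 6.283e+05 Pa.
ΔP_A/ΔP_B = 1.969e+05/6.283e+05 = 0.313.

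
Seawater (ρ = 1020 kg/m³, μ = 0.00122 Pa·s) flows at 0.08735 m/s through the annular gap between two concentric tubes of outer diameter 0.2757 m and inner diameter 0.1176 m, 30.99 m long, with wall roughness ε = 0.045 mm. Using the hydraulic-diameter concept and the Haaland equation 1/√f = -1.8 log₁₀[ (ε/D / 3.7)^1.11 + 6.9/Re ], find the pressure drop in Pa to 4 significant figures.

Hydraulic diameter D_h = 4A/P = D_o - D_i = 0.2757 - 0.1176 = 0.1581 m.
Re = ρVD_h/μ = 1020·0.08735·0.1581/0.00122 = 1.155e+04.
ε/D_h = 4.5e-05/0.1581 = 0.000285; Haaland gives 1/√f = -1.8 log₁₀[2.71e-05+0.000598] = 5.768, so f = 0.03006.
ΔP = f(L/D_h)(ρV²/2) = 0.03006·30.99/0.1581·3.891 = 22.93 Pa.

ΔP ≈ 22.93 Pa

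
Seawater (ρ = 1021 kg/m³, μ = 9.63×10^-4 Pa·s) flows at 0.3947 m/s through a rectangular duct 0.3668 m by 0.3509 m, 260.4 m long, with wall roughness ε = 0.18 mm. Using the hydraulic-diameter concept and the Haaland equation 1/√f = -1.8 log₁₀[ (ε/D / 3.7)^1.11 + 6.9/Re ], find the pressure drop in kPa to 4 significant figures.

Hydraulic diameter D_h = 4A/P = 4·(0.3668·0.3509)/(2·(0.3668+0.3509)) = 0.5148/1.435 = 0.3587 m.
Re = ρVD_h/μ = 1021·0.3947·0.3587/0.000963 = 1.501e+05.
ε/D_h = 0.00018/0.3587 = 0.000502; Haaland gives 1/√f = -1.8 log₁₀[5.09e-05+4.6e-05] = 7.225, so f = 0.01916.
ΔP = f(L/D_h)(ρV²/2) = 0.01916·260.4/0.3587·79.53 = 1106 Pa.
ΔP = 1.106 kPa.

ΔP ≈ 1.106 kPa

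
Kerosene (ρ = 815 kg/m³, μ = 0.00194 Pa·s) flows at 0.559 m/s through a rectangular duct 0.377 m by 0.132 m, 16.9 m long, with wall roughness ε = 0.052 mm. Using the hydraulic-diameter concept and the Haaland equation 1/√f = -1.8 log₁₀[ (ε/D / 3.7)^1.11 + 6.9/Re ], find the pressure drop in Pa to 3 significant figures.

ΔP ≈ 241 Pa

Hydraulic diameter D_h = 4A/P = 4·(0.377·0.132)/(2·(0.377+0.132)) = 0.1991/1.018 = 0.1955 m.
Re = ρVD_h/μ = 815·0.559·0.1955/0.00194 = 4.592e+04.
ε/D_h = 5.2e-05/0.1955 = 0.000266; Haaland gives 1/√f = -1.8 log₁₀[2.52e-05+0.00015] = 6.761, so f = 0.02188.
ΔP = f(L/D_h)(ρV²/2) = 0.02188·16.9/0.1955·127.3 = 240.8 Pa.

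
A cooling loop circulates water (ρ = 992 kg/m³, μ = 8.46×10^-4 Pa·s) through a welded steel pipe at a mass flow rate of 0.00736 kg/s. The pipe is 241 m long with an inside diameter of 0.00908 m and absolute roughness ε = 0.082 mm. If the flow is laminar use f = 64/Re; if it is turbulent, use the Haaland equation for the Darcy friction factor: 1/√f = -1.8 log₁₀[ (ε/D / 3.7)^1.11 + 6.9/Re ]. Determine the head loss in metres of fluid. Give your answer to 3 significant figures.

A = πD²/4 = π(0.00908)²/4 = 6.475e-05 m²; mean velocity V = ṁ/(ρA) = 0.00736/(992 · 6.475e-05) = 0.1146 m/s.
Reynolds number Re = ρVD/μ = 992 · 0.1146 · 0.00908 / 0.000846 = 1220.
Re < 2300 → laminar flow, so f = 64/Re = 64/1220 = 0.05246 (the turbulent correlation is not needed).
Darcy-Weisbach: ΔP = f(L/D)(ρV²/2) = 0.05246·(241/0.00908)·(992·0.1146²/2) = 0.05246·2.654e+04·6.512 = 9067 Pa.
Head loss h_f = ΔP/(ρg) = 9067/(992·9.81) = 0.932 m.

h_f ≈ 0.932 m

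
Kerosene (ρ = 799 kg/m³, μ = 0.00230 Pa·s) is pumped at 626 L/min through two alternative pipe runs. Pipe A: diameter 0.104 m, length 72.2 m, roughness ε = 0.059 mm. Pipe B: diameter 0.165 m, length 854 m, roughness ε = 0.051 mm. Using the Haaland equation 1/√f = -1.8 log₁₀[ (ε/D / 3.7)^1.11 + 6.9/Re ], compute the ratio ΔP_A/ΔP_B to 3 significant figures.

ΔP_A/ΔP_B ≈ 0.799

Pipe A: V = Q/A = 0.01043/0.008495 = 1.228 m/s; Re = 4.437e+04; ε/D = 0.000567; Haaland → f = 0.02292; ΔP_A = f(L/D)(ρV²/2) = 9587 Pa.
Pipe B: V = Q/A = 0.01043/0.02138 = 0.4879 m/s; Re = 2.797e+04; ε/D = 0.000309; Haaland → f = 0.02438; ΔP_B = f(L/D)(ρV²/2) = 1.2e+04 Pa.
ΔP_A/ΔP_B = 9587/1.2e+04 = 0.799.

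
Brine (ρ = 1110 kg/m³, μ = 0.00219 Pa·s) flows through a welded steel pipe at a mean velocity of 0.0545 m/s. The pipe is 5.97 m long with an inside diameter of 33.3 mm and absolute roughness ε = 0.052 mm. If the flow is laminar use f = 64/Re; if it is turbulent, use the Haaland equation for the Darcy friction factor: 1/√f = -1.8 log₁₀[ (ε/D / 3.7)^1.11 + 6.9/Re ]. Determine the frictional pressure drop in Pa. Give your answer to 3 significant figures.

ΔP ≈ 20.6 Pa

Reynolds number Re = ρVD/μ = 1110 · 0.0545 · 0.0333 / 0.00219 = 919.9.
Re < 2300 → laminar flow, so f = 64/Re = 64/919.9 = 0.06958 (the turbulent correlation is not needed).
Darcy-Weisbach: ΔP = f(L/D)(ρV²/2) = 0.06958·(5.97/0.0333)·(1110·0.0545²/2) = 0.06958·179.3·1.648 = 20.56 Pa.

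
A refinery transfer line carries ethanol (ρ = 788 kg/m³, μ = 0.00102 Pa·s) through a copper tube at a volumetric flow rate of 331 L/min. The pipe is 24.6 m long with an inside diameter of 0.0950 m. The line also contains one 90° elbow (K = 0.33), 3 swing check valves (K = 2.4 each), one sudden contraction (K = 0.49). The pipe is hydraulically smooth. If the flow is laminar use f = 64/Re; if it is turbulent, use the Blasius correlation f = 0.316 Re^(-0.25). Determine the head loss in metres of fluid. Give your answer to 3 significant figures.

Q = 331 L/min = 331/60000 = 0.005517 m³/s.
Cross-sectional area A = πD²/4 = π(0.095)²/4 = 0.007088 m²; mean velocity V = Q/A = 0.005517/0.007088 = 0.7783 m/s.
Reynolds number Re = ρVD/μ = 788 · 0.7783 · 0.095 / 0.00102 = 5.712e+04.
Re > 4000 → turbulent. Smooth-pipe (Blasius): f = 0.316 Re^(-0.25) = 0.316/(5.712e+04)^0.25 = 0.02044.
Total minor-loss coefficient ΣK = 1·0.33 + 3·2.4 + 1·0.49 = 8.02.
ΔP = [f·L/D + ΣK]·(ρV²/2) = [0.02044·24.6/0.095 + 8.02]·(788·0.7783²/2) = [5.293 + 8.02]·238.7 = 3177 Pa.
Head loss h_f = ΔP/(ρg) = 3177/(788·9.81) = 0.411 m.

h_f ≈ 0.411 m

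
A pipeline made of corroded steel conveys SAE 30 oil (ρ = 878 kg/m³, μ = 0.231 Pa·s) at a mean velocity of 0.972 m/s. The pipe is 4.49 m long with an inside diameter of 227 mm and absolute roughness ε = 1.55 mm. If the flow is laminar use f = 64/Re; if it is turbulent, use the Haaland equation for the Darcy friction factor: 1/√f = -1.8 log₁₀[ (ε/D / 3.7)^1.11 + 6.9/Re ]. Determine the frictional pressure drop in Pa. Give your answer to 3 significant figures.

Reynolds number Re = ρVD/μ = 878 · 0.972 · 0.227 / 0.231 = 838.6.
Re < 2300 → laminar flow, so f = 64/Re = 64/838.6 = 0.07631 (the turbulent correlation is not needed).
Darcy-Weisbach: ΔP = f(L/D)(ρV²/2) = 0.07631·(4.49/0.227)·(878·0.972²/2) = 0.07631·19.78·414.8 = 626.1 Pa.

ΔP ≈ 626 Pa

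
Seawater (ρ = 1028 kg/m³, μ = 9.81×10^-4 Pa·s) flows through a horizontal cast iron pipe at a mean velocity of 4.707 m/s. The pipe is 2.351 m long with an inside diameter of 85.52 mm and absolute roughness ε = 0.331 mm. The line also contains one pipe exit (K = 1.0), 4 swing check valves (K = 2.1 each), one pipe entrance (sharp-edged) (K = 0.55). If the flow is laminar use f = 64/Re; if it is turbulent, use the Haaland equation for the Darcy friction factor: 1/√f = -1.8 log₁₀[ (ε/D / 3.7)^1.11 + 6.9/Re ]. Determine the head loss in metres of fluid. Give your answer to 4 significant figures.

h_f ≈ 12.12 m

Reynolds number Re = ρVD/μ = 1028 · 4.707 · 0.08552 / 0.000981 = 4.218e+05.
Re > 4000 → turbulent. Relative roughness ε/D = 0.000331/0.08552 = 0.00387. Haaland: 1/√f = -1.8 log₁₀[(0.00387/3.7)^1.11 + 6.9/4.218e+05] = -1.8 log₁₀[0.000492 + 1.64e-05] = 5.929, so f = 0.02844.
Total minor-loss coefficient ΣK = 1·1 + 4·2.1 + 1·0.55 = 9.95.
ΔP = [f·L/D + ΣK]·(ρV²/2) = [0.02844·2.351/0.08552 + 9.95]·(1028·4.707²/2) = [0.7819 + 9.95]·1.139e+04 = 1.222e+05 Pa.
Head loss h_f = ΔP/(ρg) = 1.222e+05/(1028·9.81) = 12.12 m.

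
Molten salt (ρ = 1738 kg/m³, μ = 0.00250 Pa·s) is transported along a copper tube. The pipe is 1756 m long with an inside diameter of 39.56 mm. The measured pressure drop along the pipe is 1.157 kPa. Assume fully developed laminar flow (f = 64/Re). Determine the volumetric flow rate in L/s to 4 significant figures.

Q ≈ 0.01584 L/s

For laminar flow, f = 64/Re with Re = ρVD/μ, so Darcy-Weisbach reduces to ΔP = 32μLV/D². Solving for V: V = ΔP·D²/(32μL) = 1157·(0.03956)²/(32·0.0025·1756) = 0.01289 m/s.
Check: Re = ρVD/μ = 1738·0.01289·0.03956/0.0025 = 354.5 < 2300, so the laminar assumption holds.
Q = V·A = 0.01289·(π/4·0.03956²) = 1.584e-05 m³/s = 0.01584 L/s.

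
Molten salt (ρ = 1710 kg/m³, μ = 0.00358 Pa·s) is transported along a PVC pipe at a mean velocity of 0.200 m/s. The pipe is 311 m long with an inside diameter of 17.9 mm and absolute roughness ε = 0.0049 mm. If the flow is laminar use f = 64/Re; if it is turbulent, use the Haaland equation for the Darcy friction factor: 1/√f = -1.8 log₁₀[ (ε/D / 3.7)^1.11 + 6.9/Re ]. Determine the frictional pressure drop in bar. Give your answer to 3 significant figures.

ΔP ≈ 0.222 bar

Reynolds number Re = ρVD/μ = 1710 · 0.2 · 0.0179 / 0.00358 = 1710.
Re < 2300 → laminar flow, so f = 64/Re = 64/1710 = 0.03743 (the turbulent correlation is not needed).
Darcy-Weisbach: ΔP = f(L/D)(ρV²/2) = 0.03743·(311/0.0179)·(1710·0.2²/2) = 0.03743·1.737e+04·34.2 = 2.224e+04 Pa.
ΔP = 2.224e+04 Pa = 0.222 bar.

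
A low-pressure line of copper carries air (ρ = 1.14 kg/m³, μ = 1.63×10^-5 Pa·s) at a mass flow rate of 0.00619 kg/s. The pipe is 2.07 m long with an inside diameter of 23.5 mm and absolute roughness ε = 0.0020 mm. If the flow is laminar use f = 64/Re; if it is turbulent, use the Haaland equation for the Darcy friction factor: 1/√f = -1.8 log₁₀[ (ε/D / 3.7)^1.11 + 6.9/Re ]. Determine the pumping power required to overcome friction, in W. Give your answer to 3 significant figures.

P ≈ 1.10 W

A = πD²/4 = π(0.0235)²/4 = 0.0004337 m²; mean velocity V = ṁ/(ρA) = 0.00619/(1.14 · 0.0004337) = 12.52 m/s.
Reynolds number Re = ρVD/μ = 1.14 · 12.52 · 0.0235 / 1.63e-05 = 2.058e+04.
Re > 4000 → turbulent. Relative roughness ε/D = 2e-06/0.0235 = 8.51e-05. Haaland: 1/√f = -1.8 log₁₀[(8.51e-05/3.7)^1.11 + 6.9/2.058e+04] = -1.8 log₁₀[7.1e-06 + 0.000335] = 6.238, so f = 0.0257.
Darcy-Weisbach: ΔP = f(L/D)(ρV²/2) = 0.0257·(2.07/0.0235)·(1.14·12.52²/2) = 0.0257·88.09·89.33 = 202.2 Pa.
Q = ṁ/ρ = 0.00619/1.14 = 0.00543 m³/s.
Pumping power P = QΔP = 0.00543·202.2 = 1.098 W = 1.10 W.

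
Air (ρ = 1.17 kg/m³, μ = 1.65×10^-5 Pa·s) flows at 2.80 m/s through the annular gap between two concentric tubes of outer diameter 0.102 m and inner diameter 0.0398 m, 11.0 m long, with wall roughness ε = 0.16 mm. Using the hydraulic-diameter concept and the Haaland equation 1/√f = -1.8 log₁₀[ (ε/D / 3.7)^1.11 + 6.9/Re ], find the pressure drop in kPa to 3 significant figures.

Hydraulic diameter D_h = 4A/P = D_o - D_i = 0.102 - 0.0398 = 0.0622 m.
Re = ρVD_h/μ = 1.17·2.8·0.0622/1.65e-05 = 1.235e+04.
ε/D_h = 0.00016/0.0622 = 0.00257; Haaland gives 1/√f = -1.8 log₁₀[0.000312+0.000559] = 5.508, so f = 0.03296.
ΔP = f(L/D_h)(ρV²/2) = 0.03296·11/0.0622·4.586 = 26.74 Pa.
ΔP = 0.0267 kPa.

ΔP ≈ 0.0267 kPa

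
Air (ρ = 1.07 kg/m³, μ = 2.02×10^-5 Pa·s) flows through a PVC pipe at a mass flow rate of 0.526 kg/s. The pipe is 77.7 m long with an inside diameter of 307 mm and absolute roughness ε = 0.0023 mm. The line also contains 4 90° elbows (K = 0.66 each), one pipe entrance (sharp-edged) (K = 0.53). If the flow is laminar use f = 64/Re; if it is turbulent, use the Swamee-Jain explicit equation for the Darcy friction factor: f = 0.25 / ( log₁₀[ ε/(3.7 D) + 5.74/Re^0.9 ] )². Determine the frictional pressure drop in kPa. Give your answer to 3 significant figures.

A = πD²/4 = π(0.307)²/4 = 0.07402 m²; mean velocity V = ṁ/(ρA) = 0.526/(1.07 · 0.07402) = 6.641 m/s.
Reynolds number Re = ρVD/μ = 1.07 · 6.641 · 0.307 / 2.02e-05 = 1.08e+05.
Re > 4000 → turbulent. Relative roughness ε/D = 2.3e-06/0.307 = 7.49e-06. Swamee-Jain: f = 0.25/(log₁₀[7.49e-06/3.7 + 5.74/1.08e+05^0.9])² = 0.25/(log₁₀[2.02e-06 + 0.000169])² = 0.25/(-3.766)² = 0.01763.
Total minor-loss coefficient ΣK = 4·0.66 + 1·0.53 = 3.17.
ΔP = [f·L/D + ΣK]·(ρV²/2) = [0.01763·77.7/0.307 + 3.17]·(1.07·6.641²/2) = [4.461 + 3.17]·23.6 = 180.1 Pa.
ΔP = 180.1 Pa = 0.180 kPa.

ΔP ≈ 0.180 kPa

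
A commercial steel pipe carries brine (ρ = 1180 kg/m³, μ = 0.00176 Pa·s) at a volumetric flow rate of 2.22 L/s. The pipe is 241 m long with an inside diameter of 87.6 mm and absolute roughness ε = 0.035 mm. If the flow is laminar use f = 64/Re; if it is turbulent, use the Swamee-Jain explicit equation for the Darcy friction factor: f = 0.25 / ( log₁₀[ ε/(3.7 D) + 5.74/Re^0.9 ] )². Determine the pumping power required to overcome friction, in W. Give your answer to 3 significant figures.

Q = 2.22 L/s = 2.22/1000 = 0.00222 m³/s.
Cross-sectional area A = πD²/4 = π(0.0876)²/4 = 0.006027 m²; mean velocity V = Q/A = 0.00222/0.006027 = 0.3683 m/s.
Reynolds number Re = ρVD/μ = 1180 · 0.3683 · 0.0876 / 0.00176 = 2.163e+04.
Re > 4000 → turbulent. Relative roughness ε/D = 3.5e-05/0.0876 = 0.0004. Swamee-Jain: f = 0.25/(log₁₀[0.0004/3.7 + 5.74/2.163e+04^0.9])² = 0.25/(log₁₀[0.000108 + 0.00072])² = 0.25/(-3.082)² = 0.02632.
Darcy-Weisbach: ΔP = f(L/D)(ρV²/2) = 0.02632·(241/0.0876)·(1180·0.3683²/2) = 0.02632·2751·80.05 = 5796 Pa.
Pumping power P = QΔP = 0.00222·5796 = 12.87 W = 12.9 W.

P ≈ 12.9 W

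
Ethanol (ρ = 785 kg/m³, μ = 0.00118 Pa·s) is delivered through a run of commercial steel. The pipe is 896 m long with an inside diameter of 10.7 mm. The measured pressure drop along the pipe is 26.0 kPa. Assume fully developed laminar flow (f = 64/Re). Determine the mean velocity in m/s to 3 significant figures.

For laminar flow, f = 64/Re with Re = ρVD/μ, so Darcy-Weisbach reduces to ΔP = 32μLV/D². Solving for V: V = ΔP·D²/(32μL) = 2.6e+04·(0.0107)²/(32·0.00118·896) = 0.08798 m/s.
Check: Re = ρVD/μ = 785·0.08798·0.0107/0.00118 = 626.3 < 2300, so the laminar assumption holds.

V ≈ 0.0880 m/s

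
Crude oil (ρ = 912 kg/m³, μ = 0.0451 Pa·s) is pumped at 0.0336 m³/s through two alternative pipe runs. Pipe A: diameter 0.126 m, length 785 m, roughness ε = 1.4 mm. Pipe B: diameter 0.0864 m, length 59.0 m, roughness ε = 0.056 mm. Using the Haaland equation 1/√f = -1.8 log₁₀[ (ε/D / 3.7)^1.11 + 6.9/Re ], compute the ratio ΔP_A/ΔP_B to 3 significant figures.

ΔP_A/ΔP_B ≈ 2.94

Pipe A: V = Q/A = 0.0336/0.01247 = 2.695 m/s; Re = 6866; ε/D = 0.0111; Haaland → f = 0.04613; ΔP_A = f(L/D)(ρV²/2) = 9.516e+05 Pa.
Pipe B: V = Q/A = 0.0336/0.005863 = 5.731 m/s; Re = 1.001e+04; ε/D = 0.000648; Haaland → f = 0.03169; ΔP_B = f(L/D)(ρV²/2) = 3.24e+05 Pa.
ΔP_A/ΔP_B = 9.516e+05/3.24e+05 = 2.94.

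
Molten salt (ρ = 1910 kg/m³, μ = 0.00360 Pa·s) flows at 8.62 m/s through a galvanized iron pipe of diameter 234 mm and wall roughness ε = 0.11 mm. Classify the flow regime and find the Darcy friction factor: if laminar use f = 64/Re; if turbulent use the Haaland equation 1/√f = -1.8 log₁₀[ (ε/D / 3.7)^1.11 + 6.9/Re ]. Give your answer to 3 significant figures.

Re = ρVD/μ = 1910·8.62·0.234/0.0036 = 1.07e+06.
Re > 4000 → turbulent. ε/D = 0.00011/0.234 = 0.00047; Haaland: 1/√f = -1.8 log₁₀[4.74e-05 + 6.45e-06] = 7.684, so f = 0.01693.

f ≈ 0.0169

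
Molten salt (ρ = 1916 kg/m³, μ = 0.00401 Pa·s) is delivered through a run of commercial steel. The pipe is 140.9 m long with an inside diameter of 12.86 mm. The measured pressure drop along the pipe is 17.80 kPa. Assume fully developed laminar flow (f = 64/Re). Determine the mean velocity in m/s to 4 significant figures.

V ≈ 0.1628 m/s

For laminar flow, f = 64/Re with Re = ρVD/μ, so Darcy-Weisbach reduces to ΔP = 32μLV/D². Solving for V: V = ΔP·D²/(32μL) = 1.78e+04·(0.01286)²/(32·0.00401·140.9) = 0.1628 m/s.
Check: Re = ρVD/μ = 1916·0.1628·0.01286/0.00401 = 1000 < 2300, so the laminar assumption holds.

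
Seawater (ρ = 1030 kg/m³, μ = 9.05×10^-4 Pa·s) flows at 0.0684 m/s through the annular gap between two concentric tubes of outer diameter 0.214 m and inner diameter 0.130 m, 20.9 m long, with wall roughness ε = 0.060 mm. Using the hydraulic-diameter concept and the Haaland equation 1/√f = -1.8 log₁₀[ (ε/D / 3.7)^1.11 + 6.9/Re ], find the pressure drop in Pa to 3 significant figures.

Hydraulic diameter D_h = 4A/P = D_o - D_i = 0.214 - 0.13 = 0.084 m.
Re = ρVD_h/μ = 1030·0.0684·0.084/0.000905 = 6539.
ε/D_h = 6e-05/0.084 = 0.000714; Haaland gives 1/√f = -1.8 log₁₀[7.54e-05+0.00106] = 5.304, so f = 0.03554.
ΔP = f(L/D_h)(ρV²/2) = 0.03554·20.9/0.084·2.409 = 21.31 Pa.

ΔP ≈ 21.3 Pa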